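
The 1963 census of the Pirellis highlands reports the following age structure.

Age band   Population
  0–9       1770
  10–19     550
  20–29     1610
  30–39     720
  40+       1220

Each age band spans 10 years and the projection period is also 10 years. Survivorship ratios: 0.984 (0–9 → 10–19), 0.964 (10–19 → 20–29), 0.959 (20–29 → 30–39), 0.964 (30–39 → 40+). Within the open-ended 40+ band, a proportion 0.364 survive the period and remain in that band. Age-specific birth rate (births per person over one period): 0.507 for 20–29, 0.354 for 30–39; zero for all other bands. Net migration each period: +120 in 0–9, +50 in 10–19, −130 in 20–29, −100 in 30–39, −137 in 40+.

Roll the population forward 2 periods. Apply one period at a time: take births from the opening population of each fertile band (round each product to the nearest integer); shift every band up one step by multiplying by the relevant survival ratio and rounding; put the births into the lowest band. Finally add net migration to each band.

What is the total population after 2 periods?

Call the bands 1 to 5, youngest first.
Period 1:
Births: 1610 * 0.507 = 816  |  720 * 0.354 = 255 — total 1071
Band 2: 1770 * 0.984 = 1742
Band 3: 550 * 0.964 = 530
Band 4: 1610 * 0.959 = 1544
Band 5: 720 * 0.964 + 1220 * 0.364 = 694 + 444 = 1138
Net migration: Band 1 + 120 → 1191; Band 2 + 50 → 1792; Band 3 − 130 → 400; Band 4 − 100 → 1444; Band 5 − 137 → 1001
End of period: [1191, 1792, 400, 1444, 1001]
Period 2:
Births: 400 * 0.507 = 203  |  1444 * 0.354 = 511 — total 714
Band 2: 1191 * 0.984 = 1172
Band 3: 1792 * 0.964 = 1727
Band 4: 400 * 0.959 = 384
Band 5: 1444 * 0.964 + 1001 * 0.364 = 1392 + 364 = 1756
Net migration: Band 1 + 120 → 834; Band 2 + 50 → 1222; Band 3 − 130 → 1597; Band 4 − 100 → 284; Band 5 − 137 → 1619
End of period: [834, 1222, 1597, 284, 1619]
Total after period 2: 834 + 1222 + 1597 + 284 + 1619 = 5556

5556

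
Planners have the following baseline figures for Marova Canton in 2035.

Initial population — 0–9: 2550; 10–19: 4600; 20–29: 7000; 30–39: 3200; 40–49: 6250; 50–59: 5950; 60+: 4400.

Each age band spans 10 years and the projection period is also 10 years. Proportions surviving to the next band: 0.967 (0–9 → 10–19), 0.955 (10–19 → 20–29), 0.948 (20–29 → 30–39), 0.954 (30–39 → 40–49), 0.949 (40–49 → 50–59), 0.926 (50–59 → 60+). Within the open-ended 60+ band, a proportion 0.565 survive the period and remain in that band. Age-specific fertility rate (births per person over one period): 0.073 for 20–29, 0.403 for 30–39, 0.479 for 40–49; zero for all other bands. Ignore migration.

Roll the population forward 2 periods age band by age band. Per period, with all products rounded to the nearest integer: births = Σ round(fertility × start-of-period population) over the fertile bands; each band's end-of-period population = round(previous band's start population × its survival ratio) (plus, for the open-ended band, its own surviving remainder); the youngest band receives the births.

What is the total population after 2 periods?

Let group 1 be 0–9 through group 7 = 60+.
[period 1]
Births: 7000 × 0.073 = 511 ; 3200 × 0.403 = 1290 ; 6250 × 0.479 = 2994 → total 4795
Group 2: 2550 × 0.967 = 2466
Group 3: 4600 × 0.955 = 4393
Group 4: 7000 × 0.948 = 6636
Group 5: 3200 × 0.954 = 3053
Group 6: 6250 × 0.949 = 5931
Group 7: 5950 × 0.926 + 4400 × 0.565 = 5510 + 2486 = 7996
Giving 4795 / 2466 / 4393 / 6636 / 3053 / 5931 / 7996.
[period 2]
Births: 4393 × 0.073 = 321 ; 6636 × 0.403 = 2674 ; 3053 × 0.479 = 1462 → total 4457
Group 2: 4795 × 0.967 = 4637
Group 3: 2466 × 0.955 = 2355
Group 4: 4393 × 0.948 = 4165
Group 5: 6636 × 0.954 = 6331
Group 6: 3053 × 0.949 = 2897
Group 7: 5931 × 0.926 + 7996 × 0.565 = 5492 + 4518 = 10010
Giving 4457 / 4637 / 2355 / 4165 / 6331 / 2897 / 10010.
Total after period 2: 4457 + 4637 + 2355 + 4165 + 6331 + 2897 + 10010 = 34852

34852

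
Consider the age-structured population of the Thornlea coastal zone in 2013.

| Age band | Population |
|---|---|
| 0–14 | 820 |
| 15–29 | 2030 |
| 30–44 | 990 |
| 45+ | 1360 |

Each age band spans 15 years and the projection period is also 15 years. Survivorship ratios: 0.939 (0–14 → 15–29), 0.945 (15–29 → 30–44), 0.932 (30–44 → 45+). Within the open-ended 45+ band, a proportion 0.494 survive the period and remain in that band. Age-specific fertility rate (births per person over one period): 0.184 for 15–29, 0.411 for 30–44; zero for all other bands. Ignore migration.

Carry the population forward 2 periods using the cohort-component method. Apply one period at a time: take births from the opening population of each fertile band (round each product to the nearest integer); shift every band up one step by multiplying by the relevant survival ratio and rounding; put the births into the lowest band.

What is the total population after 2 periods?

— Period 1 —
Births: 2030 × 0.184 = 374, 990 × 0.411 = 407 → total 781
15–29: 820 × 0.939 = 770
30–44: 2030 × 0.945 = 1918
45+: 990 × 0.932 + 1360 × 0.494 = 923 + 672 = 1595
Population now: 0–14=781, 15–29=770, 30–44=1918, 45+=1595
— Period 2 —
Births: 770 × 0.184 = 142, 1918 × 0.411 = 788 → total 930
15–29: 781 × 0.939 = 733
30–44: 770 × 0.945 = 728
45+: 1918 × 0.932 + 1595 × 0.494 = 1788 + 788 = 2576
Population now: 0–14=930, 15–29=733, 30–44=728, 45+=2576
Total after period 2: 930 + 733 + 728 + 2576 = 4967

4967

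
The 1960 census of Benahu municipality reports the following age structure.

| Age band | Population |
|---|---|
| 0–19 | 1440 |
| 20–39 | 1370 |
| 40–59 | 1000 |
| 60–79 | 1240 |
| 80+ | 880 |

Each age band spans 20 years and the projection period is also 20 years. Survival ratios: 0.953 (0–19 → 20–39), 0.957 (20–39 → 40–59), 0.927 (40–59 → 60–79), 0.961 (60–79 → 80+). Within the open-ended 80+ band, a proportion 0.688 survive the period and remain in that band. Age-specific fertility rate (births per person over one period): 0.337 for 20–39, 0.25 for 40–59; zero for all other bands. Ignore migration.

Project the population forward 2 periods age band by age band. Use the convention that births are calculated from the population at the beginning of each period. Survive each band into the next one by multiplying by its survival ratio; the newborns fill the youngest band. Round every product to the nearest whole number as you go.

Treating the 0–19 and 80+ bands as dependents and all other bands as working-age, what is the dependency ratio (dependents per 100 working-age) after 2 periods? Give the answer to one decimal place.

Call the bands 1 to 5, youngest first.
— Period 1 —
Births: 1370 × 0.337 = 462, 1000 × 0.25 = 250 — total 712
Band 2: 1440 × 0.953 = 1372
Band 3: 1370 × 0.957 = 1311
Band 4: 1000 × 0.927 = 927
Band 5: 1240 × 0.961 + 880 × 0.688 = 1192 + 605 = 1797
→ [712, 1372, 1311, 927, 1797]
— Period 2 —
Births: 1372 × 0.337 = 462, 1311 × 0.25 = 328 — total 790
Band 2: 712 × 0.953 = 679
Band 3: 1372 × 0.957 = 1313
Band 4: 1311 × 0.927 = 1215
Band 5: 927 × 0.961 + 1797 × 0.688 = 891 + 1236 = 2127
→ [790, 679, 1313, 1215, 2127]
Dependents (band 0–19 + band 80+) = 790 + 2127 = 2917; working-age = 3207; ratio = 2917/3207 × 100 = 91.0

91.0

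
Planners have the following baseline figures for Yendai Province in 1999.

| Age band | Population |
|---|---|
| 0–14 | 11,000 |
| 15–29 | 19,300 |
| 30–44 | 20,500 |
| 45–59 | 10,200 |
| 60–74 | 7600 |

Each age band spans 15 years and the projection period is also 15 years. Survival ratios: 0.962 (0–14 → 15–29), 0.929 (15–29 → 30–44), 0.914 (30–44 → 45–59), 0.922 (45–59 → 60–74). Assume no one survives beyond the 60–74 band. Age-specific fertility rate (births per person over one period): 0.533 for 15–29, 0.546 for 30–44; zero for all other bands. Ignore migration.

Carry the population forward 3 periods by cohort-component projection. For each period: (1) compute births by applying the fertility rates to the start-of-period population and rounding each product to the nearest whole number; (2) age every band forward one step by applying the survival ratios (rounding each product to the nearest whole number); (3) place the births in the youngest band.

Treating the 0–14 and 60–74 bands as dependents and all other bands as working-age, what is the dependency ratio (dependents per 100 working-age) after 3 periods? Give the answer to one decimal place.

73.2

Let group 1 be 0–14 through group 5 = 60–74.
Period 1.
Births: 19300 × 0.533 = 10287, 20500 × 0.546 = 11193 — total 21480
Group 2: 11000 × 0.962 = 10582
Group 3: 19300 × 0.929 = 17930
Group 4: 20500 × 0.914 = 18737
Group 5: 10200 × 0.922 = 9404
Population now: 0–14=21480, 15–29=10582, 30–44=17930, 45–59=18737, 60–74=9404
Period 2.
Births: 10582 × 0.533 = 5640, 17930 × 0.546 = 9790 — total 15430
Group 2: 21480 × 0.962 = 20664
Group 3: 10582 × 0.929 = 9831
Group 4: 17930 × 0.914 = 16388
Group 5: 18737 × 0.922 = 17276
Population now: 0–14=15430, 15–29=20664, 30–44=9831, 45–59=16388, 60–74=17276
Period 3.
Births: 20664 × 0.533 = 11014, 9831 × 0.546 = 5368 — total 16382
Group 2: 15430 × 0.962 = 14844
Group 3: 20664 × 0.929 = 19197
Group 4: 9831 × 0.914 = 8986
Group 5: 16388 × 0.922 = 15110
Population now: 0–14=16382, 15–29=14844, 30–44=19197, 45–59=8986, 60–74=15110
Dependents (band 0–14 + band 60–74) = 16382 + 15110 = 31492; working-age = 43027; ratio = 31492/43027 × 100 = 73.2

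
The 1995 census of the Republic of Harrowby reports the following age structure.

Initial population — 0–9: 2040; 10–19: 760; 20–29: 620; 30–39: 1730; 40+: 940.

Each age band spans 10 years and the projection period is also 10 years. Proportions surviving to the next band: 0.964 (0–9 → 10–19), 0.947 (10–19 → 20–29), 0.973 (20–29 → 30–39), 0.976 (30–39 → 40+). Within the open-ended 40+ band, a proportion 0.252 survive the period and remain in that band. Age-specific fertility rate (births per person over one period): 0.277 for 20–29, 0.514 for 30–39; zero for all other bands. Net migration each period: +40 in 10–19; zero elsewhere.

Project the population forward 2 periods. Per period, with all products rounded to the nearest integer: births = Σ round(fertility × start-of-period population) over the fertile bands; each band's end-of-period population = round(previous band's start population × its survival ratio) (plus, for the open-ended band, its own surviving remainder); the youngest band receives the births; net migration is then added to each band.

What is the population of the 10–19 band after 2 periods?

Period 1.
Births: 620 * 0.277 = 172, 1730 * 0.514 = 889 → total 1061
10–19: 2040 * 0.964 = 1967
20–29: 760 * 0.947 = 720
30–39: 620 * 0.973 = 603
40+: 1730 * 0.976 + 940 * 0.252 = 1688 + 237 = 1925
Net migration: 10–19 + 40 → 2007
Population now: 0–9=1061, 10–19=2007, 20–29=720, 30–39=603, 40+=1925
Period 2.
Births: 720 * 0.277 = 199, 603 * 0.514 = 310 → total 509
10–19: 1061 * 0.964 = 1023
20–29: 2007 * 0.947 = 1901
30–39: 720 * 0.973 = 701
40+: 603 * 0.976 + 1925 * 0.252 = 589 + 485 = 1074
Net migration: 10–19 + 40 → 1063
Population now: 0–9=509, 10–19=1063, 20–29=1901, 30–39=701, 40+=1074

1063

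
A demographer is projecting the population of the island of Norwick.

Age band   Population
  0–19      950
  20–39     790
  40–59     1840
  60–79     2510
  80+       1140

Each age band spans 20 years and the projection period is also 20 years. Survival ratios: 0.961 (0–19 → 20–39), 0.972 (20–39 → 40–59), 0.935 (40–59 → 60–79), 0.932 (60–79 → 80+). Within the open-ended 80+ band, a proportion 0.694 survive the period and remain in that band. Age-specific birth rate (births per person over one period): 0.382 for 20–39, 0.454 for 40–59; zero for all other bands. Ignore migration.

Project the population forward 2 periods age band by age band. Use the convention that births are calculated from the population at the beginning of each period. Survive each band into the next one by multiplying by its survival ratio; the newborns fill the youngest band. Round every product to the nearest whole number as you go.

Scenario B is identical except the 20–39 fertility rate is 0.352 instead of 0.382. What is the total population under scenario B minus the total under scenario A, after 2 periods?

-51

(Groups numbered youngest = 1 to oldest = 5.)
After projecting period 1:
Births: 790 × 0.382 = 302, 1840 × 0.454 = 835 → total 1137
Group 2: 950 × 0.961 = 913
Group 3: 790 × 0.972 = 768
Group 4: 1840 × 0.935 = 1720
Group 5: 2510 × 0.932 + 1140 × 0.694 = 2339 + 791 = 3130
→ [1137, 913, 768, 1720, 3130]
After projecting period 2:
Births: 913 × 0.382 = 349, 768 × 0.454 = 349 → total 698
Group 2: 1137 × 0.961 = 1093
Group 3: 913 × 0.972 = 887
Group 4: 768 × 0.935 = 718
Group 5: 1720 × 0.932 + 3130 × 0.694 = 1603 + 2172 = 3775
→ [698, 1093, 887, 718, 3775]
Scenario A total after 2 periods: 7171
Scenario B projection —
After projecting period 1:
Births: 790 × 0.352 = 278, 1840 × 0.454 = 835 → total 1113
Group 2: 950 × 0.961 = 913
Group 3: 790 × 0.972 = 768
Group 4: 1840 × 0.935 = 1720
Group 5: 2510 × 0.932 + 1140 × 0.694 = 2339 + 791 = 3130
→ [1113, 913, 768, 1720, 3130]
After projecting period 2:
Births: 913 × 0.352 = 321, 768 × 0.454 = 349 → total 670
Group 2: 1113 × 0.961 = 1070
Group 3: 913 × 0.972 = 887
Group 4: 768 × 0.935 = 718
Group 5: 1720 × 0.932 + 3130 × 0.694 = 1603 + 2172 = 3775
→ [670, 1070, 887, 718, 3775]
Scenario B total after 2 periods: 7120
Difference B − A = 7120 − 7171 = -51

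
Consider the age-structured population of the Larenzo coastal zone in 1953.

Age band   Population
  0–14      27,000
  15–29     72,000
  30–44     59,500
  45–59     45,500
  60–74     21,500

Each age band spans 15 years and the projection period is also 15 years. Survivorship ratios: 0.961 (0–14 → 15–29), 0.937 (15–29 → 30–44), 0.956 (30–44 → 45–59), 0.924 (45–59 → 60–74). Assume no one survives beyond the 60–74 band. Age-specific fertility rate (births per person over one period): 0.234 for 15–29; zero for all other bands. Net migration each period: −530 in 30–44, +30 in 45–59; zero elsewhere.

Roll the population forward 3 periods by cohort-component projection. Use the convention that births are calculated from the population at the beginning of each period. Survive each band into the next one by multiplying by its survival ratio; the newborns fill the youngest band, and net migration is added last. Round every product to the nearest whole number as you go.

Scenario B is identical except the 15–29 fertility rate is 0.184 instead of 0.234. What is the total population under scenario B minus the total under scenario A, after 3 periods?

Period 1.
Births: 72000 × 0.234 = 16848
15–29: 27000 × 0.961 = 25947
30–44: 72000 × 0.937 = 67464
45–59: 59500 × 0.956 = 56882
60–74: 45500 × 0.924 = 42042
Net migration: 30–44 − 530 → 66934; 45–59 + 30 → 56912
End of period: [16848, 25947, 66934, 56912, 42042]
Period 2.
Births: 25947 × 0.234 = 6072
15–29: 16848 × 0.961 = 16191
30–44: 25947 × 0.937 = 24312
45–59: 66934 × 0.956 = 63989
60–74: 56912 × 0.924 = 52587
Net migration: 30–44 − 530 → 23782; 45–59 + 30 → 64019
End of period: [6072, 16191, 23782, 64019, 52587]
Period 3.
Births: 16191 × 0.234 = 3789
15–29: 6072 × 0.961 = 5835
30–44: 16191 × 0.937 = 15171
45–59: 23782 × 0.956 = 22736
60–74: 64019 × 0.924 = 59154
Net migration: 30–44 − 530 → 14641; 45–59 + 30 → 22766
End of period: [3789, 5835, 14641, 22766, 59154]
Scenario A total after 3 periods: 106185
Scenario B projection —
Period 1.
Births: 72000 × 0.184 = 13248
15–29: 27000 × 0.961 = 25947
30–44: 72000 × 0.937 = 67464
45–59: 59500 × 0.956 = 56882
60–74: 45500 × 0.924 = 42042
Net migration: 30–44 − 530 → 66934; 45–59 + 30 → 56912
End of period: [13248, 25947, 66934, 56912, 42042]
Period 2.
Births: 25947 × 0.184 = 4774
15–29: 13248 × 0.961 = 12731
30–44: 25947 × 0.937 = 24312
45–59: 66934 × 0.956 = 63989
60–74: 56912 × 0.924 = 52587
Net migration: 30–44 − 530 → 23782; 45–59 + 30 → 64019
End of period: [4774, 12731, 23782, 64019, 52587]
Period 3.
Births: 12731 × 0.184 = 2343
15–29: 4774 × 0.961 = 4588
30–44: 12731 × 0.937 = 11929
45–59: 23782 × 0.956 = 22736
60–74: 64019 × 0.924 = 59154
Net migration: 30–44 − 530 → 11399; 45–59 + 30 → 22766
End of period: [2343, 4588, 11399, 22766, 59154]
Scenario B total after 3 periods: 100250
Difference B − A = 100250 − 106185 = -5935

-5935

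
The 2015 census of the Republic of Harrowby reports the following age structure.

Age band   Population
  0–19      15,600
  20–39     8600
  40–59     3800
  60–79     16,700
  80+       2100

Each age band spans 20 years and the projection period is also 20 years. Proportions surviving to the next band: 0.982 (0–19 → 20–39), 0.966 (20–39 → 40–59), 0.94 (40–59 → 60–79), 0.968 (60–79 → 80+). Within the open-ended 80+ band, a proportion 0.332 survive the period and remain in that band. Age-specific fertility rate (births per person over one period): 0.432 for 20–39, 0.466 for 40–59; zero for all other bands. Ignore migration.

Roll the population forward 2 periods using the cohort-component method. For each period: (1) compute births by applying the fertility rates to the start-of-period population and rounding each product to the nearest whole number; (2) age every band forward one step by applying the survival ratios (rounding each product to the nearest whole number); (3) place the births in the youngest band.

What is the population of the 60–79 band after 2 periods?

Period 1.
Births: 8600 × 0.432 = 3715  |  3800 × 0.466 = 1771 ⇒ total 5486
20–39: 15600 × 0.982 = 15319
40–59: 8600 × 0.966 = 8308
60–79: 3800 × 0.94 = 3572
80+: 16700 × 0.968 + 2100 × 0.332 = 16166 + 697 = 16863
Population now: 0–19=5486, 20–39=15319, 40–59=8308, 60–79=3572, 80+=16863
Period 2.
Births: 15319 × 0.432 = 6618  |  8308 × 0.466 = 3872 ⇒ total 10490
20–39: 5486 × 0.982 = 5387
40–59: 15319 × 0.966 = 14798
60–79: 8308 × 0.94 = 7810
80+: 3572 × 0.968 + 16863 × 0.332 = 3458 + 5599 = 9057
Population now: 0–19=10490, 20–39=5387, 40–59=14798, 60–79=7810, 80+=9057

7810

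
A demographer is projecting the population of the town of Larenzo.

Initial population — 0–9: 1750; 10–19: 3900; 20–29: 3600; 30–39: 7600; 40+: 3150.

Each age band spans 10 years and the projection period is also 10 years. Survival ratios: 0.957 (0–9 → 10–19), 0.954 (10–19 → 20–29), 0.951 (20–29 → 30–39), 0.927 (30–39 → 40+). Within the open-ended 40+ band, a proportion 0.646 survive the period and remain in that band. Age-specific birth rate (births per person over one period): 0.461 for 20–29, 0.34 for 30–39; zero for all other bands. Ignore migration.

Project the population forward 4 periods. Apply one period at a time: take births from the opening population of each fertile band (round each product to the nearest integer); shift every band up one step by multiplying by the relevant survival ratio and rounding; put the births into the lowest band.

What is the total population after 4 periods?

17774

(Groups numbered youngest = 1 to oldest = 5.)
— Period 1 —
Births: 3600 * 0.461 = 1660  |  7600 * 0.34 = 2584 → 4244
Group 2: 1750 * 0.957 = 1675
Group 3: 3900 * 0.954 = 3721
Group 4: 3600 * 0.951 = 3424
Group 5: 7600 * 0.927 + 3150 * 0.646 = 7045 + 2035 = 9080
Population now: 0–9=4244, 10–19=1675, 20–29=3721, 30–39=3424, 40+=9080
— Period 2 —
Births: 3721 * 0.461 = 1715  |  3424 * 0.34 = 1164 → 2879
Group 2: 4244 * 0.957 = 4062
Group 3: 1675 * 0.954 = 1598
Group 4: 3721 * 0.951 = 3539
Group 5: 3424 * 0.927 + 9080 * 0.646 = 3174 + 5866 = 9040
Population now: 0–9=2879, 10–19=4062, 20–29=1598, 30–39=3539, 40+=9040
— Period 3 —
Births: 1598 * 0.461 = 737  |  3539 * 0.34 = 1203 → 1940
Group 2: 2879 * 0.957 = 2755
Group 3: 4062 * 0.954 = 3875
Group 4: 1598 * 0.951 = 1520
Group 5: 3539 * 0.927 + 9040 * 0.646 = 3281 + 5840 = 9121
Population now: 0–9=1940, 10–19=2755, 20–29=3875, 30–39=1520, 40+=9121
— Period 4 —
Births: 3875 * 0.461 = 1786  |  1520 * 0.34 = 517 → 2303
Group 2: 1940 * 0.957 = 1857
Group 3: 2755 * 0.954 = 2628
Group 4: 3875 * 0.951 = 3685
Group 5: 1520 * 0.927 + 9121 * 0.646 = 1409 + 5892 = 7301
Population now: 0–9=2303, 10–19=1857, 20–29=2628, 30–39=3685, 40+=7301
Total after period 4: 2303 + 1857 + 2628 + 3685 + 7301 = 17774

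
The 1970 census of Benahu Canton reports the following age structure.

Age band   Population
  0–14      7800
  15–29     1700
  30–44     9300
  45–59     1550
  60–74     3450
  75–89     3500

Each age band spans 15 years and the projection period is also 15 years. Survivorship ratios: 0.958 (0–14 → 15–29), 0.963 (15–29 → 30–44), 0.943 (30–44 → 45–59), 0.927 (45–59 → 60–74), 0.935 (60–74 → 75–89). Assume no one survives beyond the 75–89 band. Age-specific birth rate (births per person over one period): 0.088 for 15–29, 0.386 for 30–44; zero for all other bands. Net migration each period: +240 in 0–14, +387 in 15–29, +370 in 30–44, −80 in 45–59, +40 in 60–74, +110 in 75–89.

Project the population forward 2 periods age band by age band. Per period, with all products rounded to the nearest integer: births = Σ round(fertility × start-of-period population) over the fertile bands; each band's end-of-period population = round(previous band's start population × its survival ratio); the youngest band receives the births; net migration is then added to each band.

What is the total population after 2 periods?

25245

Let group 1 be 0–14 through group 6 = 75–89.
— Period 1 —
Births: 1700 × 0.088 = 150  |  9300 × 0.386 = 3590 → 3740
Group 2: 7800 × 0.958 = 7472
Group 3: 1700 × 0.963 = 1637
Group 4: 9300 × 0.943 = 8770
Group 5: 1550 × 0.927 = 1437
Group 6: 3450 × 0.935 = 3226
Net migration: Group 1 + 240 → 3980; Group 2 + 387 → 7859; Group 3 + 370 → 2007; Group 4 − 80 → 8690; Group 5 + 40 → 1477; Group 6 + 110 → 3336
End of period: [3980, 7859, 2007, 8690, 1477, 3336]
— Period 2 —
Births: 7859 × 0.088 = 692  |  2007 × 0.386 = 775 → 1467
Group 2: 3980 × 0.958 = 3813
Group 3: 7859 × 0.963 = 7568
Group 4: 2007 × 0.943 = 1893
Group 5: 8690 × 0.927 = 8056
Group 6: 1477 × 0.935 = 1381
Net migration: Group 1 + 240 → 1707; Group 2 + 387 → 4200; Group 3 + 370 → 7938; Group 4 − 80 → 1813; Group 5 + 40 → 8096; Group 6 + 110 → 1491
End of period: [1707, 4200, 7938, 1813, 8096, 1491]
Total after period 2: 1707 + 4200 + 7938 + 1813 + 8096 + 1491 = 25245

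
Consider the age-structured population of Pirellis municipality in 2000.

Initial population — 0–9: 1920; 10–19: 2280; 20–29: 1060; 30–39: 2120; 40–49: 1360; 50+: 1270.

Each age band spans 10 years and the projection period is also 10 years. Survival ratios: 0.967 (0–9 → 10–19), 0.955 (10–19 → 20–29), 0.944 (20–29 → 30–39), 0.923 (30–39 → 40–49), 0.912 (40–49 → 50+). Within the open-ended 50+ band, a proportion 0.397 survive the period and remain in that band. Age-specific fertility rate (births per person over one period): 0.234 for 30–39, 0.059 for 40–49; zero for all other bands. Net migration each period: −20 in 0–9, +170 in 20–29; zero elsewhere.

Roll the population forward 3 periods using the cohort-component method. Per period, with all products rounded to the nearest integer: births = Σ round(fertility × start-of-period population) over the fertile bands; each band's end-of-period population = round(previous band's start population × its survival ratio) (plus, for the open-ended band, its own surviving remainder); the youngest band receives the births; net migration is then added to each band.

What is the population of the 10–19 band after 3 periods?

318

— Period 1 —
Births: 2120 × 0.234 = 496 ; 1360 × 0.059 = 80 → total 576
10–19: 1920 × 0.967 = 1857
20–29: 2280 × 0.955 = 2177
30–39: 1060 × 0.944 = 1001
40–49: 2120 × 0.923 = 1957
50+: 1360 × 0.912 + 1270 × 0.397 = 1240 + 504 = 1744
Net migration: 0–9 − 20 → 556; 20–29 + 170 → 2347
→ [556, 1857, 2347, 1001, 1957, 1744]
— Period 2 —
Births: 1001 × 0.234 = 234 ; 1957 × 0.059 = 115 → total 349
10–19: 556 × 0.967 = 538
20–29: 1857 × 0.955 = 1773
30–39: 2347 × 0.944 = 2216
40–49: 1001 × 0.923 = 924
50+: 1957 × 0.912 + 1744 × 0.397 = 1785 + 692 = 2477
Net migration: 0–9 − 20 → 329; 20–29 + 170 → 1943
→ [329, 538, 1943, 2216, 924, 2477]
— Period 3 —
Births: 2216 × 0.234 = 519 ; 924 × 0.059 = 55 → total 574
10–19: 329 × 0.967 = 318
20–29: 538 × 0.955 = 514
30–39: 1943 × 0.944 = 1834
40–49: 2216 × 0.923 = 2045
50+: 924 × 0.912 + 2477 × 0.397 = 843 + 983 = 1826
Net migration: 0–9 − 20 → 554; 20–29 + 170 → 684
→ [554, 318, 684, 1834, 2045, 1826]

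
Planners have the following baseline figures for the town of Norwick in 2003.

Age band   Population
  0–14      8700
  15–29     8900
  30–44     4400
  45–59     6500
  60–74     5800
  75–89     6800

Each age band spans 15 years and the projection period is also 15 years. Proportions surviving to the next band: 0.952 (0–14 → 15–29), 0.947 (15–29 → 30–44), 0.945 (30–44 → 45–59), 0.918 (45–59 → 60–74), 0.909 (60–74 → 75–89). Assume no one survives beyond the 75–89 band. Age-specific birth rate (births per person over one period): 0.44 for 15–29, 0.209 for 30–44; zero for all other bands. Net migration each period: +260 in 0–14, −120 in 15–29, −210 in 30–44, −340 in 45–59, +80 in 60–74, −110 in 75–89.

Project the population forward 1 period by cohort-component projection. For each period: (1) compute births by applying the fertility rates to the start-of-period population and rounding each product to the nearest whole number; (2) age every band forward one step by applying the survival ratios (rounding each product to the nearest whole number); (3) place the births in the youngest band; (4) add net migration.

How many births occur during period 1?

4836

After projecting period 1:
Births: 8900 * 0.44 = 3916  |  4400 * 0.209 = 920 — total 4836
15–29: 8700 * 0.952 = 8282
30–44: 8900 * 0.947 = 8428
45–59: 4400 * 0.945 = 4158
60–74: 6500 * 0.918 = 5967
75–89: 5800 * 0.909 = 5272
Net migration: 0–14 + 260 → 5096; 15–29 − 120 → 8162; 30–44 − 210 → 8218; 45–59 − 340 → 3818; 60–74 + 80 → 6047; 75–89 − 110 → 5162
→ [5096, 8162, 8218, 3818, 6047, 5162]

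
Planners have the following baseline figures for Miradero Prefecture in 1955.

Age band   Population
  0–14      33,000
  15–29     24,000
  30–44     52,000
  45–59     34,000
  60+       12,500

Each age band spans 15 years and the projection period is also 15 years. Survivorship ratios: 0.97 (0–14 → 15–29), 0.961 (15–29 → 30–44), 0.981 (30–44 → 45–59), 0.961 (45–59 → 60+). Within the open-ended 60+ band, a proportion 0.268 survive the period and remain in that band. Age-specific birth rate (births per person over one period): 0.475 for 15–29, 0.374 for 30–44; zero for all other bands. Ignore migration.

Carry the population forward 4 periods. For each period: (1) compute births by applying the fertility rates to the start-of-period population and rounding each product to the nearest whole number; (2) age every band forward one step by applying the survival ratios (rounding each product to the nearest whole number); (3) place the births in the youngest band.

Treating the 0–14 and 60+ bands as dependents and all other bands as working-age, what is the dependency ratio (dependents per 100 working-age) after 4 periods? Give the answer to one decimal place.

Call the groups 1 to 5, youngest first.
[period 1]
Births: 24000 × 0.475 = 11400, 52000 × 0.374 = 19448 → total 30848
Group 2: 33000 × 0.97 = 32010
Group 3: 24000 × 0.961 = 23064
Group 4: 52000 × 0.981 = 51012
Group 5: 34000 × 0.961 + 12500 × 0.268 = 32674 + 3350 = 36024
→ [30848, 32010, 23064, 51012, 36024]
[period 2]
Births: 32010 × 0.475 = 15205, 23064 × 0.374 = 8626 → total 23831
Group 2: 30848 × 0.97 = 29923
Group 3: 32010 × 0.961 = 30762
Group 4: 23064 × 0.981 = 22626
Group 5: 51012 × 0.961 + 36024 × 0.268 = 49023 + 9654 = 58677
→ [23831, 29923, 30762, 22626, 58677]
[period 3]
Births: 29923 × 0.475 = 14213, 30762 × 0.374 = 11505 → total 25718
Group 2: 23831 × 0.97 = 23116
Group 3: 29923 × 0.961 = 28756
Group 4: 30762 × 0.981 = 30178
Group 5: 22626 × 0.961 + 58677 × 0.268 = 21744 + 15725 = 37469
→ [25718, 23116, 28756, 30178, 37469]
[period 4]
Births: 23116 × 0.475 = 10980, 28756 × 0.374 = 10755 → total 21735
Group 2: 25718 × 0.97 = 24946
Group 3: 23116 × 0.961 = 22214
Group 4: 28756 × 0.981 = 28210
Group 5: 30178 × 0.961 + 37469 × 0.268 = 29001 + 10042 = 39043
→ [21735, 24946, 22214, 28210, 39043]
Dependents (band 0–14 + band 60+) = 21735 + 39043 = 60778; working-age = 75370; ratio = 60778/75370 × 100 = 80.6

80.6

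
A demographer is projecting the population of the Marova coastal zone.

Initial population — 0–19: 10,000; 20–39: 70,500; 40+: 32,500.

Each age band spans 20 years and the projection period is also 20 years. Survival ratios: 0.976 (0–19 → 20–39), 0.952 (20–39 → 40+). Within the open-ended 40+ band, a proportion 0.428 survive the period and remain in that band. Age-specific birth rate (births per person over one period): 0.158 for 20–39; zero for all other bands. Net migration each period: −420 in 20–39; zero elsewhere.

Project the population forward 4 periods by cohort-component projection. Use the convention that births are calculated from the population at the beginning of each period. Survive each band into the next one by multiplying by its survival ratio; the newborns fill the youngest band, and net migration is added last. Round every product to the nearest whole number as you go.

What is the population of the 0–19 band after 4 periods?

Period 1:
Births: 70500 * 0.158 = 11139
20–39: 10000 * 0.976 = 9760
40+: 70500 * 0.952 + 32500 * 0.428 = 67116 + 13910 = 81026
Net migration: 20–39 − 420 → 9340
Giving 11139 / 9340 / 81026.
Period 2:
Births: 9340 * 0.158 = 1476
20–39: 11139 * 0.976 = 10872
40+: 9340 * 0.952 + 81026 * 0.428 = 8892 + 34679 = 43571
Net migration: 20–39 − 420 → 10452
Giving 1476 / 10452 / 43571.
Period 3:
Births: 10452 * 0.158 = 1651
20–39: 1476 * 0.976 = 1441
40+: 10452 * 0.952 + 43571 * 0.428 = 9950 + 18648 = 28598
Net migration: 20–39 − 420 → 1021
Giving 1651 / 1021 / 28598.
Period 4:
Births: 1021 * 0.158 = 161
20–39: 1651 * 0.976 = 1611
40+: 1021 * 0.952 + 28598 * 0.428 = 972 + 12240 = 13212
Net migration: 20–39 − 420 → 1191
Giving 161 / 1191 / 13212.

161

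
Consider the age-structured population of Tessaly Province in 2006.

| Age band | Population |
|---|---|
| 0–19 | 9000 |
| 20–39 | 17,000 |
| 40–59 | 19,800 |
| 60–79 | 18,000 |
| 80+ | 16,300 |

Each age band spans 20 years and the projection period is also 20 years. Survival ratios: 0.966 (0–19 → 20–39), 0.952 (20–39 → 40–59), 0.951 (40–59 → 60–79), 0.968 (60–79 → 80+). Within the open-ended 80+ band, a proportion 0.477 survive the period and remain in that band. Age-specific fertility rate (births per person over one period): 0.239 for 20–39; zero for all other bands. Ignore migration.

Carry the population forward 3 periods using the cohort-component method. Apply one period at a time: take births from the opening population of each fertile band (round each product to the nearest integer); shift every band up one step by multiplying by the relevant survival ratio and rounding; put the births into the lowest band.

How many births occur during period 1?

4063

After projecting period 1:
Births: 17000 * 0.239 = 4063
20–39: 9000 * 0.966 = 8694
40–59: 17000 * 0.952 = 16184
60–79: 19800 * 0.951 = 18830
80+: 18000 * 0.968 + 16300 * 0.477 = 17424 + 7775 = 25199
End of period: [4063, 8694, 16184, 18830, 25199]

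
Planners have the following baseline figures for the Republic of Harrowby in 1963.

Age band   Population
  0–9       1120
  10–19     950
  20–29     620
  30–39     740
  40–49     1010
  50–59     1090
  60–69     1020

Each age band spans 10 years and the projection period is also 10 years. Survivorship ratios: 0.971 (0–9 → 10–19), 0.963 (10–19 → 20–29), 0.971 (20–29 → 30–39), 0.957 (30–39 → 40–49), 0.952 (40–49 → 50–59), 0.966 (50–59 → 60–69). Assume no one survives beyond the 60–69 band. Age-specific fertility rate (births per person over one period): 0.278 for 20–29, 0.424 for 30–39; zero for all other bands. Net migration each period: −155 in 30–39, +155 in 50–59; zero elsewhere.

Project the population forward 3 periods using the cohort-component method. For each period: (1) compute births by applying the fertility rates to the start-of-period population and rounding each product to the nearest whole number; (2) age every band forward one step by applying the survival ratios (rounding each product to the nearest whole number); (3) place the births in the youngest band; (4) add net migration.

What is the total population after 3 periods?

4415

Period 1.
Births: 620 * 0.278 = 172  |  740 * 0.424 = 314 — total 486
10–19: 1120 * 0.971 = 1088
20–29: 950 * 0.963 = 915
30–39: 620 * 0.971 = 602
40–49: 740 * 0.957 = 708
50–59: 1010 * 0.952 = 962
60–69: 1090 * 0.966 = 1053
Net migration: 30–39 − 155 → 447; 50–59 + 155 → 1117
End of period: [486, 1088, 915, 447, 708, 1117, 1053]
Period 2.
Births: 915 * 0.278 = 254  |  447 * 0.424 = 190 — total 444
10–19: 486 * 0.971 = 472
20–29: 1088 * 0.963 = 1048
30–39: 915 * 0.971 = 888
40–49: 447 * 0.957 = 428
50–59: 708 * 0.952 = 674
60–69: 1117 * 0.966 = 1079
Net migration: 30–39 − 155 → 733; 50–59 + 155 → 829
End of period: [444, 472, 1048, 733, 428, 829, 1079]
Period 3.
Births: 1048 * 0.278 = 291  |  733 * 0.424 = 311 — total 602
10–19: 444 * 0.971 = 431
20–29: 472 * 0.963 = 455
30–39: 1048 * 0.971 = 1018
40–49: 733 * 0.957 = 701
50–59: 428 * 0.952 = 407
60–69: 829 * 0.966 = 801
Net migration: 30–39 − 155 → 863; 50–59 + 155 → 562
End of period: [602, 431, 455, 863, 701, 562, 801]
Total after period 3: 602 + 431 + 455 + 863 + 701 + 562 + 801 = 4415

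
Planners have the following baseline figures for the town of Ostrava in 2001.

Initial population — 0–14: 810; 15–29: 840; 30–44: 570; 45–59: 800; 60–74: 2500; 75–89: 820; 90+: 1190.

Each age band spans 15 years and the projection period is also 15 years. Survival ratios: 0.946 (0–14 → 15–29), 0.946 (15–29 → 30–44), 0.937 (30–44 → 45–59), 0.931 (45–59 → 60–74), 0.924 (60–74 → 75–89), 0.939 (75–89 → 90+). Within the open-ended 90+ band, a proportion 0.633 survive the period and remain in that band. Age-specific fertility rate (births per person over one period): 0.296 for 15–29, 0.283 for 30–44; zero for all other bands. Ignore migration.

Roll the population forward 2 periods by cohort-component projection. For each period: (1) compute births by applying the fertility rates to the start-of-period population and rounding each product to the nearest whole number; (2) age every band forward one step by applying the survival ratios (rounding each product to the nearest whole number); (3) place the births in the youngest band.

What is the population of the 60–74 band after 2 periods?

Numbering the bands 1..7 from youngest to oldest:
After projecting period 1:
Births: 840 * 0.296 = 249, 570 * 0.283 = 161 ⇒ total 410
Band 2: 810 * 0.946 = 766
Band 3: 840 * 0.946 = 795
Band 4: 570 * 0.937 = 534
Band 5: 800 * 0.931 = 745
Band 6: 2500 * 0.924 = 2310
Band 7: 820 * 0.939 + 1190 * 0.633 = 770 + 753 = 1523
Giving 410 / 766 / 795 / 534 / 745 / 2310 / 1523.
After projecting period 2:
Births: 766 * 0.296 = 227, 795 * 0.283 = 225 ⇒ total 452
Band 2: 410 * 0.946 = 388
Band 3: 766 * 0.946 = 725
Band 4: 795 * 0.937 = 745
Band 5: 534 * 0.931 = 497
Band 6: 745 * 0.924 = 688
Band 7: 2310 * 0.939 + 1523 * 0.633 = 2169 + 964 = 3133
Giving 452 / 388 / 725 / 745 / 497 / 688 / 3133.

497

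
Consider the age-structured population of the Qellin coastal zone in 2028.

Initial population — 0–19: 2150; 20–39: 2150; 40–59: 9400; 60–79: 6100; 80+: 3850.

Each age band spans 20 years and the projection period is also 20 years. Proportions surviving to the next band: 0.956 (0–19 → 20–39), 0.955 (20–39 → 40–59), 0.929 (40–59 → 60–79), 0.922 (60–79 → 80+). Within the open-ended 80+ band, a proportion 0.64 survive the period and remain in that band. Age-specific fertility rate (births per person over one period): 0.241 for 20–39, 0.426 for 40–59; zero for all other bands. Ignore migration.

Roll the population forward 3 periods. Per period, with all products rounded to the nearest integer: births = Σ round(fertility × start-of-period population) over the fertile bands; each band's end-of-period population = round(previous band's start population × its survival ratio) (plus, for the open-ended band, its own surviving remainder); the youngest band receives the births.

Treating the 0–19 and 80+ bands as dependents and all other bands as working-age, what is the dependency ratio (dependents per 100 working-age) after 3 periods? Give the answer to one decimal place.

[period 1]
Births: 2150 × 0.241 = 518 ; 9400 × 0.426 = 4004 → 4522
20–39: 2150 × 0.956 = 2055
40–59: 2150 × 0.955 = 2053
60–79: 9400 × 0.929 = 8733
80+: 6100 × 0.922 + 3850 × 0.64 = 5624 + 2464 = 8088
End of period: [4522, 2055, 2053, 8733, 8088]
[period 2]
Births: 2055 × 0.241 = 495 ; 2053 × 0.426 = 875 → 1370
20–39: 4522 × 0.956 = 4323
40–59: 2055 × 0.955 = 1963
60–79: 2053 × 0.929 = 1907
80+: 8733 × 0.922 + 8088 × 0.64 = 8052 + 5176 = 13228
End of period: [1370, 4323, 1963, 1907, 13228]
[period 3]
Births: 4323 × 0.241 = 1042 ; 1963 × 0.426 = 836 → 1878
20–39: 1370 × 0.956 = 1310
40–59: 4323 × 0.955 = 4128
60–79: 1963 × 0.929 = 1824
80+: 1907 × 0.922 + 13228 × 0.64 = 1758 + 8466 = 10224
End of period: [1878, 1310, 4128, 1824, 10224]
Dependents (band 0–19 + band 80+) = 1878 + 10224 = 12102; working-age = 7262; ratio = 12102/7262 × 100 = 166.6

166.6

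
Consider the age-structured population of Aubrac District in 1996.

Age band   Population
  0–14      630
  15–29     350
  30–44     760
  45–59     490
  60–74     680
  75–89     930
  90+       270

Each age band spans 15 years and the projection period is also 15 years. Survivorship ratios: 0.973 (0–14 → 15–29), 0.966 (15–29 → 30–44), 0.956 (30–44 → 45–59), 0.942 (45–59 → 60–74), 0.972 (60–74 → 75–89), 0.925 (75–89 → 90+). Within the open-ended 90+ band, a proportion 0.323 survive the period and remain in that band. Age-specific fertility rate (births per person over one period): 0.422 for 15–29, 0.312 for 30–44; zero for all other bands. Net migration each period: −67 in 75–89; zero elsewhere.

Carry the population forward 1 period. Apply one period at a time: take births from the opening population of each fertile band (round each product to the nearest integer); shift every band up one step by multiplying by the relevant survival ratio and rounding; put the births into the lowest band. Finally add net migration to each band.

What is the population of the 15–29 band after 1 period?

613

Call the bands 1 to 7, youngest first.
After projecting period 1:
Births: 350 × 0.422 = 148  |  760 × 0.312 = 237 → total 385
Band 2: 630 × 0.973 = 613
Band 3: 350 × 0.966 = 338
Band 4: 760 × 0.956 = 727
Band 5: 490 × 0.942 = 462
Band 6: 680 × 0.972 = 661
Band 7: 930 × 0.925 + 270 × 0.323 = 860 + 87 = 947
Net migration: Band 6 − 67 → 594
End of period: [385, 613, 338, 727, 462, 594, 947]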